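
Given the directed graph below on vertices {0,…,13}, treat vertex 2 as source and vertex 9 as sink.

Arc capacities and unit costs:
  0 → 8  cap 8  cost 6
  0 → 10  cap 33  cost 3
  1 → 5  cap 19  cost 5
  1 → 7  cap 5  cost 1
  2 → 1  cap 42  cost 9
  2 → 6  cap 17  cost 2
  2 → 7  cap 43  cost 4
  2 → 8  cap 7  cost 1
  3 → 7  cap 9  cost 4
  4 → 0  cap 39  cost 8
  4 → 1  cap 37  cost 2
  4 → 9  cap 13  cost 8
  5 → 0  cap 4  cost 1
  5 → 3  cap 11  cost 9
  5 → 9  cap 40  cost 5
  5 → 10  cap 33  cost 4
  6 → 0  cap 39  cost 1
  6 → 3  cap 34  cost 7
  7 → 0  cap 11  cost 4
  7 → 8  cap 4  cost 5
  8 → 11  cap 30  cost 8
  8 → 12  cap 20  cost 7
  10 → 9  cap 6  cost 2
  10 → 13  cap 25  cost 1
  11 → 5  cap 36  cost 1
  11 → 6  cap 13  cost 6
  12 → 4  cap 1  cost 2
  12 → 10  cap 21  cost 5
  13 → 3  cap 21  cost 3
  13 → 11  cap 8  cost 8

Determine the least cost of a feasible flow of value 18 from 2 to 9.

shortest-cost path #1: 2→6→0→10→9 push 6 @ unit cost 8 (adds 48)
shortest-cost path #2: 2→8→11→5→9 push 7 @ unit cost 15 (adds 105)
shortest-cost path #3: 2→1→5→9 push 5 @ unit cost 19 (adds 95)
total cost = 248

Minimum cost for 18 units: 248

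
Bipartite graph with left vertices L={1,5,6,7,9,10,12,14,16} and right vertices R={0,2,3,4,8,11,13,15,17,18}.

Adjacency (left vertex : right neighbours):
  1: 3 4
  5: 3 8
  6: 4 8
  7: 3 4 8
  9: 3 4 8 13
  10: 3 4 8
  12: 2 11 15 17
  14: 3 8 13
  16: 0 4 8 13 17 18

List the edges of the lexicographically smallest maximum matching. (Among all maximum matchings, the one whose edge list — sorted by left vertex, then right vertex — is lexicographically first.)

Lex-smallest maximum matching: {(1,3), (5,8), (6,4), (9,13), (12,2), (16,0)}

|M| = 6 (so the lex-smallest maximum matching has 6 edges)
process left vertices in ascending order; for each, take the smallest-labelled available neighbour that still permits 6 edges overall, or leave it unmatched if none does
lex-smallest matching: {1-3, 5-8, 6-4, 9-13, 12-2, 16-0}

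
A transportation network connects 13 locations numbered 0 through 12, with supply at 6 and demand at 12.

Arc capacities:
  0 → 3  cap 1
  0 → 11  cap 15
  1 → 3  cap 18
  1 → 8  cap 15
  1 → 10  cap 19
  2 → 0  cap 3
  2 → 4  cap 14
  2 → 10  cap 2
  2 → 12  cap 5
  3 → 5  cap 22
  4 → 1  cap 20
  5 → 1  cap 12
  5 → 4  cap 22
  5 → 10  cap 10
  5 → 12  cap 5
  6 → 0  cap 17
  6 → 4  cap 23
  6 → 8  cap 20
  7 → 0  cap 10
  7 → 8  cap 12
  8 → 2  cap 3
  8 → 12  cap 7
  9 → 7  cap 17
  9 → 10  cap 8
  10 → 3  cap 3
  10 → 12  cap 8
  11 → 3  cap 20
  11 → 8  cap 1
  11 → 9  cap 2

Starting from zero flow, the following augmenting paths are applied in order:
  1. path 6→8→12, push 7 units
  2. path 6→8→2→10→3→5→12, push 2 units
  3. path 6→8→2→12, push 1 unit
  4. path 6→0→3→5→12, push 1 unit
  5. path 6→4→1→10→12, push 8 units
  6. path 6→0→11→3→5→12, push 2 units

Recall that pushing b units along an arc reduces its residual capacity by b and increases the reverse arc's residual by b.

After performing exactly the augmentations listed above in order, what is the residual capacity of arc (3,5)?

after path 1 (6→8→12, push 7): res(3,5)=22
after path 2 (6→8→2→10→3→5→12, push 2): res(3,5)=20
after path 3 (6→8→2→12, push 1): res(3,5)=20
after path 4 (6→0→3→5→12, push 1): res(3,5)=19
after path 5 (6→4→1→10→12, push 8): res(3,5)=19
after path 6 (6→0→11→3→5→12, push 2): res(3,5)=17

Residual capacity of (3,5): 17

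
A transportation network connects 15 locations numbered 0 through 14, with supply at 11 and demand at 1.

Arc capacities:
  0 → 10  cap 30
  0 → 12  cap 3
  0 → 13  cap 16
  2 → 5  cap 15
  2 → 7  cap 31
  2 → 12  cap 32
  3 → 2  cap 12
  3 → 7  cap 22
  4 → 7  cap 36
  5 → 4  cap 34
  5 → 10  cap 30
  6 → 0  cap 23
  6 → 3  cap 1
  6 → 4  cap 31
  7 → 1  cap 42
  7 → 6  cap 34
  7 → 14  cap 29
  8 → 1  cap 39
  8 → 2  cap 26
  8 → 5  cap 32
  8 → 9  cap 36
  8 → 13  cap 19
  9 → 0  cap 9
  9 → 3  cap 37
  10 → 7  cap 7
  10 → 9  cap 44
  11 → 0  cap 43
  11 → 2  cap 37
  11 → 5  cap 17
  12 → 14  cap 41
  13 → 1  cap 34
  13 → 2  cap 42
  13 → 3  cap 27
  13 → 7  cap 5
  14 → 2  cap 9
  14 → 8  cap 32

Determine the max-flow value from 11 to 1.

Maximum flow value: 90

augment #1: 11→0→13→1 bottleneck 16, total now 16
augment #2: 11→2→7→1 bottleneck 31, total now 47
augment #3: 11→0→10→7→1 bottleneck 7, total now 54
augment #4: 11→5→4→7→1 bottleneck 4, total now 58
augment #5: 11→0→12→14→8→1 bottleneck 3, total now 61
augment #6: 11→2→12→14→8→1 bottleneck 6, total now 67
augment #7: 11→5→4→7→14→8→1 bottleneck 13, total now 80
augment #8: 11→0→10→9→3→7→14→8→1 bottleneck 10, total now 90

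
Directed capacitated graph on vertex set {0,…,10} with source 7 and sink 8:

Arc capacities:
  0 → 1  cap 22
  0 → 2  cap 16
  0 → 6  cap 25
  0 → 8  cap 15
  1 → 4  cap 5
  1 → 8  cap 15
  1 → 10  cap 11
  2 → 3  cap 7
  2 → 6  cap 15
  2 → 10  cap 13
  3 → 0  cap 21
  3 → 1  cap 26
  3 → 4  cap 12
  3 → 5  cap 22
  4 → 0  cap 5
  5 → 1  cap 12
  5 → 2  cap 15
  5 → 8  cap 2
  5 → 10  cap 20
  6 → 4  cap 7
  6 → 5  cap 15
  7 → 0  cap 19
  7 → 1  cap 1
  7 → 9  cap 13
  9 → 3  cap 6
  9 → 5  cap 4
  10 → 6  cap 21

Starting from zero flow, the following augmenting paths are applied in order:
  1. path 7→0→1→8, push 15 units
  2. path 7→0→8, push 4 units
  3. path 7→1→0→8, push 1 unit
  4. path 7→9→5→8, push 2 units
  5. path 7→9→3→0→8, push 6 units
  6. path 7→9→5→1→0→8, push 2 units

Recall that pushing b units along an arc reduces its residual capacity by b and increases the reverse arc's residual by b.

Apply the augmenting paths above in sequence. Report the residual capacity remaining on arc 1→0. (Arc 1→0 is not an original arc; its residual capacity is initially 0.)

Residual capacity of (1,0): 12

after path 1 (7→0→1→8, push 15): res(1,0)=15
after path 2 (7→0→8, push 4): res(1,0)=15
after path 3 (7→1→0→8, push 1): res(1,0)=14
after path 4 (7→9→5→8, push 2): res(1,0)=14
after path 5 (7→9→3→0→8, push 6): res(1,0)=14
after path 6 (7→9→5→1→0→8, push 2): res(1,0)=12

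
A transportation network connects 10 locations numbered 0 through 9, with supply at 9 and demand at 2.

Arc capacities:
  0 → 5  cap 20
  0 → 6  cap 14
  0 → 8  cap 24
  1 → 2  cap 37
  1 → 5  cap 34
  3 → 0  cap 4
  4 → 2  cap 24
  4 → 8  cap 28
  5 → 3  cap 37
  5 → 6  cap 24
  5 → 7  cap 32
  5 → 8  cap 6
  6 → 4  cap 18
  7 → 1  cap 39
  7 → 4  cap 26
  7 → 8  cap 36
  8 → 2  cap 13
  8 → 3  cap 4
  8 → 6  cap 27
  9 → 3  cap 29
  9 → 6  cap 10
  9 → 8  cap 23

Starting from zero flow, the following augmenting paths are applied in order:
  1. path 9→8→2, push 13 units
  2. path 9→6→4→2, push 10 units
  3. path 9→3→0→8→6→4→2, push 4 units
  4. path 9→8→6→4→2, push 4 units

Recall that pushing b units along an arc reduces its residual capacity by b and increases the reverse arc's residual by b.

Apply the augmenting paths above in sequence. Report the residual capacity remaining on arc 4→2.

Residual capacity of (4,2): 6

after path 1 (9→8→2, push 13): res(4,2)=24
after path 2 (9→6→4→2, push 10): res(4,2)=14
after path 3 (9→3→0→8→6→4→2, push 4): res(4,2)=10
after path 4 (9→8→6→4→2, push 4): res(4,2)=6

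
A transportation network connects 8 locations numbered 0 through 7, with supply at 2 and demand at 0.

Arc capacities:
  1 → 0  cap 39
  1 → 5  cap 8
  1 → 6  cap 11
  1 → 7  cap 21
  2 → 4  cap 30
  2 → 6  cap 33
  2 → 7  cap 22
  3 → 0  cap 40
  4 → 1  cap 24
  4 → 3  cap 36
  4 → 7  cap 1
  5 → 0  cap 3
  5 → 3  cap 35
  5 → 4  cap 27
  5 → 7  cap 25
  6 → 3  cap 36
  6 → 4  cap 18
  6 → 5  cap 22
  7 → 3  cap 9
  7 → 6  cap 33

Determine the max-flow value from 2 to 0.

Maximum flow value: 67

augment #1: 2→4→1→0 bottleneck 24, total now 24
augment #2: 2→4→3→0 bottleneck 6, total now 30
augment #3: 2→6→3→0 bottleneck 33, total now 63
augment #4: 2→7→3→0 bottleneck 1, total now 64
augment #5: 2→7→6→5→0 bottleneck 3, total now 67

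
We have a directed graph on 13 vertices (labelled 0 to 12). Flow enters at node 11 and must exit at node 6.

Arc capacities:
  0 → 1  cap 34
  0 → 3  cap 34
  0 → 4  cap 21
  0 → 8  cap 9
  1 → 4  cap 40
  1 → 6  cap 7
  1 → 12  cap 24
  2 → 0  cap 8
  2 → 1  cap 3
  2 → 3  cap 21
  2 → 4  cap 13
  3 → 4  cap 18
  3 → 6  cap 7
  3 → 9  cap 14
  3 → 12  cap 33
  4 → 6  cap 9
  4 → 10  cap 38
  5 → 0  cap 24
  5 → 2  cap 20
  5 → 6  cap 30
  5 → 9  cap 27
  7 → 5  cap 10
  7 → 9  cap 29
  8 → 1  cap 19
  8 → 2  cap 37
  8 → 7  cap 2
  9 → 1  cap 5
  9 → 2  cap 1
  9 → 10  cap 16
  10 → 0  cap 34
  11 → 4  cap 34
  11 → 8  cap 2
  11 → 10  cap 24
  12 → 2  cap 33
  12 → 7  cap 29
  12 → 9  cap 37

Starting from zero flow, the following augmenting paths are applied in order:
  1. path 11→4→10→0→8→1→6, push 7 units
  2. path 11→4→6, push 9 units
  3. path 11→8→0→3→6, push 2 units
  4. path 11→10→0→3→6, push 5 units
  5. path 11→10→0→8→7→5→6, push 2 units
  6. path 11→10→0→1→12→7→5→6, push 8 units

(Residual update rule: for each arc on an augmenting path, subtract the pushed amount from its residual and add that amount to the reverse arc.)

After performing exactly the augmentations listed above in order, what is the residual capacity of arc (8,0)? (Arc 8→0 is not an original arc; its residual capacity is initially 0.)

after path 1 (11→4→10→0→8→1→6, push 7): res(8,0)=7
after path 2 (11→4→6, push 9): res(8,0)=7
after path 3 (11→8→0→3→6, push 2): res(8,0)=5
after path 4 (11→10→0→3→6, push 5): res(8,0)=5
after path 5 (11→10→0→8→7→5→6, push 2): res(8,0)=7
after path 6 (11→10→0→1→12→7→5→6, push 8): res(8,0)=7

Residual capacity of (8,0): 7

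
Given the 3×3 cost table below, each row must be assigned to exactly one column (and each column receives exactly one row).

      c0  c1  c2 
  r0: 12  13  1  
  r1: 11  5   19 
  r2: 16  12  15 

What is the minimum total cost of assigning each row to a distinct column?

optimal assignment: row0→col2 (cost 1), row1→col1 (cost 5), row2→col0 (cost 16)
total = 1 + 5 + 16 = 22

Minimum assignment cost: 22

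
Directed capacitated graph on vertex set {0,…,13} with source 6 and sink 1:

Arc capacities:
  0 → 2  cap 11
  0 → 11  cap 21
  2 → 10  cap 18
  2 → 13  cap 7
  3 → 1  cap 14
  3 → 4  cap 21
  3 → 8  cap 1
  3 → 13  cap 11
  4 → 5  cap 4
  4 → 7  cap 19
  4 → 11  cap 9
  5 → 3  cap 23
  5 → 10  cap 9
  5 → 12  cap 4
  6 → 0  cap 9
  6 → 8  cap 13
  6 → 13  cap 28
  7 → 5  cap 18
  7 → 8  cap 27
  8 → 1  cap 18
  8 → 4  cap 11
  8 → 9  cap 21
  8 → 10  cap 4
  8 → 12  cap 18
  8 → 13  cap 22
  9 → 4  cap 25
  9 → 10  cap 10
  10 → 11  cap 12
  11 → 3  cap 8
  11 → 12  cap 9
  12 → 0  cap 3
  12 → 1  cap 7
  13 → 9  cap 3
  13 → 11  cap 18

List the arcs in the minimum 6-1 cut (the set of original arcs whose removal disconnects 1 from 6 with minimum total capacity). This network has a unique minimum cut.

Min-cut arcs: {(6,8), (11,3), (12,1), (13,9)} (total capacity 31)

augment #1: 6→8→1 push 13
augment #2: 6→0→11→3→1 push 8
augment #3: 6→0→11→12→1 push 1
augment #4: 6→13→11→12→1 push 6
augment #5: 6→13→9→4→5→3→1 push 3
max flow = 31; residual-reachable set from 6 gives S-side
cut edges (S→T): {(6,8), (11,3), (12,1), (13,9)} total cap 31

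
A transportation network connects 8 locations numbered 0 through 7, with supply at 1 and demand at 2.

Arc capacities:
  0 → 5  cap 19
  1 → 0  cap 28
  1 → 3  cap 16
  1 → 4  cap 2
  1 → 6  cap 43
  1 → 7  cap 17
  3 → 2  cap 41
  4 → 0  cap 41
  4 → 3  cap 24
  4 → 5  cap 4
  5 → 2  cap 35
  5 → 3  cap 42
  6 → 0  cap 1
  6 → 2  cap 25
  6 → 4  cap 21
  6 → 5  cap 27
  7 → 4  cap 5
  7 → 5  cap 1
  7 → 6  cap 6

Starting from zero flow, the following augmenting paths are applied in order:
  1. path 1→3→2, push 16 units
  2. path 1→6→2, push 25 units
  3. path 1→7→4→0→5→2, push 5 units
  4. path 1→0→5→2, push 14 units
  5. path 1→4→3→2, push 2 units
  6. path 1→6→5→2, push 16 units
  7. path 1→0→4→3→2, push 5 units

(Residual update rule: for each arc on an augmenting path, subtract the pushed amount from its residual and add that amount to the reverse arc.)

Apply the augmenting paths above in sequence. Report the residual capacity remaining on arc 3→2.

Residual capacity of (3,2): 18

after path 1 (1→3→2, push 16): res(3,2)=25
after path 2 (1→6→2, push 25): res(3,2)=25
after path 3 (1→7→4→0→5→2, push 5): res(3,2)=25
after path 4 (1→0→5→2, push 14): res(3,2)=25
after path 5 (1→4→3→2, push 2): res(3,2)=23
after path 6 (1→6→5→2, push 16): res(3,2)=23
after path 7 (1→0→4→3→2, push 5): res(3,2)=18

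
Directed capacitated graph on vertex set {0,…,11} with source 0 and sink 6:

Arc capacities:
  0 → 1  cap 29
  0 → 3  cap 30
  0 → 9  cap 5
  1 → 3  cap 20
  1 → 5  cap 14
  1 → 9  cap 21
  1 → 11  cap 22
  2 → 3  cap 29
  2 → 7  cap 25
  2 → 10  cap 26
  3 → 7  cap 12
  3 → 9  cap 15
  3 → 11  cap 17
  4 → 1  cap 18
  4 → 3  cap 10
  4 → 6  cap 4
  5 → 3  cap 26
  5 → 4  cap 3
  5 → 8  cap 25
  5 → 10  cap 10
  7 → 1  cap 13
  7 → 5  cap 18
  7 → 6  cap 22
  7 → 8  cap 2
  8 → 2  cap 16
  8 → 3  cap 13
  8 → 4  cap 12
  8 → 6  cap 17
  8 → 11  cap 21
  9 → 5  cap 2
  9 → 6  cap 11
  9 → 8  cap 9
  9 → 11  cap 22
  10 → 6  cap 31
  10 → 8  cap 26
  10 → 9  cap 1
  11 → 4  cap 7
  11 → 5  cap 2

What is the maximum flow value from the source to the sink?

Maximum flow value: 54

augment #1: 0→9→6 bottleneck 5, total now 5
augment #2: 0→1→9→6 bottleneck 6, total now 11
augment #3: 0→3→7→6 bottleneck 12, total now 23
augment #4: 0→1→5→4→6 bottleneck 3, total now 26
augment #5: 0→1→5→8→6 bottleneck 11, total now 37
augment #6: 0→1→9→8→6 bottleneck 6, total now 43
augment #7: 0→1→11→4→6 bottleneck 1, total now 44
augment #8: 0→1→9→5→10→6 bottleneck 2, total now 46
augment #9: 0→3→11→5→10→6 bottleneck 2, total now 48
augment #10: 0→3→9→8→2→7→6 bottleneck 3, total now 51
augment #11: 0→3→11→4→5→10→6 bottleneck 3, total now 54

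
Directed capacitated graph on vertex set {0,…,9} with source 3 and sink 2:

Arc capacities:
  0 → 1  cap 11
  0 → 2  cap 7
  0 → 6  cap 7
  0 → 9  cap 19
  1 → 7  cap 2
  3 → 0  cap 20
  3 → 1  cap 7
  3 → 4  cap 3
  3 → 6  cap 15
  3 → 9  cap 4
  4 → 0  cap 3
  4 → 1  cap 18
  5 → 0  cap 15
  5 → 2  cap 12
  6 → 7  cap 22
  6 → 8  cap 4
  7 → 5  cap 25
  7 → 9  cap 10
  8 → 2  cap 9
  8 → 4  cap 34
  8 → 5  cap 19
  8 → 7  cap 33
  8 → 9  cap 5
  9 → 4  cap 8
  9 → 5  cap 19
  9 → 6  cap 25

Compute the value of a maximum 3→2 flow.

augment #1: 3→0→2 bottleneck 7, total now 7
augment #2: 3→6→8→2 bottleneck 4, total now 11
augment #3: 3→9→5→2 bottleneck 4, total now 15
augment #4: 3→0→9→5→2 bottleneck 8, total now 23

Maximum flow value: 23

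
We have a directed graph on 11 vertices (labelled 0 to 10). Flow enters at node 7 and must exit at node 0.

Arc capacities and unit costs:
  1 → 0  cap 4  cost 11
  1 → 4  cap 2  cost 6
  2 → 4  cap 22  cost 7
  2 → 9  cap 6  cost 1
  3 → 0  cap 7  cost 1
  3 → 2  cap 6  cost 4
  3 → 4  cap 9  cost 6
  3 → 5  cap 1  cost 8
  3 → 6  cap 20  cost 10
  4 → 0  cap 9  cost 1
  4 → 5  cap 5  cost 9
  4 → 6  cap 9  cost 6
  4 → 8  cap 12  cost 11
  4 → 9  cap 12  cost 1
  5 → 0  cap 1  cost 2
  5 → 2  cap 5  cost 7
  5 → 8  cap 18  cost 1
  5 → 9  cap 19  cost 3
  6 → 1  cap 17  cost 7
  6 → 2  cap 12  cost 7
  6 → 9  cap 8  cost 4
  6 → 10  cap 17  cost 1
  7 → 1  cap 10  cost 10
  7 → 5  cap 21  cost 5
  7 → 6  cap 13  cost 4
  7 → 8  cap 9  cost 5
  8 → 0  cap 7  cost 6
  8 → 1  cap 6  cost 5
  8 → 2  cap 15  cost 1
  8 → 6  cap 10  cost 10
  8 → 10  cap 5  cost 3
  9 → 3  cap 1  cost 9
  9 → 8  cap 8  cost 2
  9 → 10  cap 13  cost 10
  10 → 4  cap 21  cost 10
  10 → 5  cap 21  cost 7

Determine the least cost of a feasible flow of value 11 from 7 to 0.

Minimum cost for 11 units: 127

shortest-cost path #1: 7→5→0 push 1 @ unit cost 7 (adds 7)
shortest-cost path #2: 7→8→0 push 7 @ unit cost 11 (adds 77)
shortest-cost path #3: 7→8→2→4→0 push 2 @ unit cost 14 (adds 28)
shortest-cost path #4: 7→5→8→2→4→0 push 1 @ unit cost 15 (adds 15)
total cost = 127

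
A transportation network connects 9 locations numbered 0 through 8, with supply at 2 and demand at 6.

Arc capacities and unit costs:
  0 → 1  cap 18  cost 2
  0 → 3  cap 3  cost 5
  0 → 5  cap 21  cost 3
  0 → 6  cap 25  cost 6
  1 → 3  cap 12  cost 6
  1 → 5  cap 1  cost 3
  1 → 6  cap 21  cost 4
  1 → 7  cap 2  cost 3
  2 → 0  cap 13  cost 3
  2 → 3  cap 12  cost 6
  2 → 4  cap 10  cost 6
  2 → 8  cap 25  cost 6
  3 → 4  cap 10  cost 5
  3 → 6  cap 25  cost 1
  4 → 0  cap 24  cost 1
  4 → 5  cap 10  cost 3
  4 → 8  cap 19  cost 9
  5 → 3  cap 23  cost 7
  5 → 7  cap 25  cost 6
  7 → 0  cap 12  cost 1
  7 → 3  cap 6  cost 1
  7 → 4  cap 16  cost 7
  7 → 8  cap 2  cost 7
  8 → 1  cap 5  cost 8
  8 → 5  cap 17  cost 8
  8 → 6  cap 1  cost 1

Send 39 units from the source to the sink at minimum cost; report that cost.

Minimum cost for 39 units: 392

shortest-cost path #1: 2→3→6 push 12 @ unit cost 7 (adds 84)
shortest-cost path #2: 2→8→6 push 1 @ unit cost 7 (adds 7)
shortest-cost path #3: 2→0→6 push 13 @ unit cost 9 (adds 117)
shortest-cost path #4: 2→4→0→6 push 10 @ unit cost 13 (adds 130)
shortest-cost path #5: 2→8→1→6 push 3 @ unit cost 18 (adds 54)
total cost = 392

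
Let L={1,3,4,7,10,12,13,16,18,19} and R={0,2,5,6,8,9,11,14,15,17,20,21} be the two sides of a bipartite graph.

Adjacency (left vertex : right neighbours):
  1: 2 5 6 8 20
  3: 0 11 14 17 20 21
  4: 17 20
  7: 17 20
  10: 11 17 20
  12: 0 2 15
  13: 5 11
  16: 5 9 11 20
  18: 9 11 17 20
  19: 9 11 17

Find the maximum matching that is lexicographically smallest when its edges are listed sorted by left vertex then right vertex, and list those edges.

Lex-smallest maximum matching: {(1,2), (3,0), (4,17), (7,20), (10,11), (12,15), (13,5), (16,9)}

|M| = 8 (so the lex-smallest maximum matching has 8 edges)
process left vertices in ascending order; for each, take the smallest-labelled available neighbour that still permits 8 edges overall, or leave it unmatched if none does
lex-smallest matching: {1-2, 3-0, 4-17, 7-20, 10-11, 12-15, 13-5, 16-9}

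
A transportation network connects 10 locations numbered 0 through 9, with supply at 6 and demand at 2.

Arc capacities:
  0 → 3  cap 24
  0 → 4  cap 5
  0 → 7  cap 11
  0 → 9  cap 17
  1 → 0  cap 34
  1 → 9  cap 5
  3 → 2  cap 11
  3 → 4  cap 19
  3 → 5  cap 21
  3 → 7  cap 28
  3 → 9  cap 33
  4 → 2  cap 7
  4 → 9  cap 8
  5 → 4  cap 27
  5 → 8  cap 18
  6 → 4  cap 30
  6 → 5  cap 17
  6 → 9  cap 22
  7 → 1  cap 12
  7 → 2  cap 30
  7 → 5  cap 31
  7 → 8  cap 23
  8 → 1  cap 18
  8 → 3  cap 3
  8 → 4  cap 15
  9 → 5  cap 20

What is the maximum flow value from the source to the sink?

augment #1: 6→4→2 bottleneck 7, total now 7
augment #2: 6→5→8→3→2 bottleneck 3, total now 10
augment #3: 6→5→8→1→0→3→2 bottleneck 8, total now 18
augment #4: 6→5→8→1→0→7→2 bottleneck 6, total now 24
augment #5: 6→9→5→8→1→0→7→2 bottleneck 1, total now 25

Maximum flow value: 25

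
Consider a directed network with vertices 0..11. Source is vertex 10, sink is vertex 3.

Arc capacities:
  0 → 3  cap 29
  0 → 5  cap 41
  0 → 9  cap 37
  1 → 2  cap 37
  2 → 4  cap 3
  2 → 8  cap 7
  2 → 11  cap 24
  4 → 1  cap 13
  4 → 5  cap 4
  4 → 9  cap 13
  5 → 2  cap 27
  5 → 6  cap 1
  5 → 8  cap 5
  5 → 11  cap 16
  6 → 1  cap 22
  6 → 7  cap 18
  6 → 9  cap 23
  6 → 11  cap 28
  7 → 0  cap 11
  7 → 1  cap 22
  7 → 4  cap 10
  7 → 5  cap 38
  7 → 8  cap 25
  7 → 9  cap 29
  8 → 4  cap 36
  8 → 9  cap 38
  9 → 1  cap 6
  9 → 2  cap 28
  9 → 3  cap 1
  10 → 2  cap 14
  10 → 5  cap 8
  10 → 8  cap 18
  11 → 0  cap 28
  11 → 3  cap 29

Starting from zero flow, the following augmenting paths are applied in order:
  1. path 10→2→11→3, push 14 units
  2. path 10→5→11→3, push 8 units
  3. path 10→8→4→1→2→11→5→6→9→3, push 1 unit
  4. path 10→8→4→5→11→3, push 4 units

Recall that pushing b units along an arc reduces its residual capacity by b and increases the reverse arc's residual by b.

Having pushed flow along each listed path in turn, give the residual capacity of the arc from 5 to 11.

Residual capacity of (5,11): 5

after path 1 (10→2→11→3, push 14): res(5,11)=16
after path 2 (10→5→11→3, push 8): res(5,11)=8
after path 3 (10→8→4→1→2→11→5→6→9→3, push 1): res(5,11)=9
after path 4 (10→8→4→5→11→3, push 4): res(5,11)=5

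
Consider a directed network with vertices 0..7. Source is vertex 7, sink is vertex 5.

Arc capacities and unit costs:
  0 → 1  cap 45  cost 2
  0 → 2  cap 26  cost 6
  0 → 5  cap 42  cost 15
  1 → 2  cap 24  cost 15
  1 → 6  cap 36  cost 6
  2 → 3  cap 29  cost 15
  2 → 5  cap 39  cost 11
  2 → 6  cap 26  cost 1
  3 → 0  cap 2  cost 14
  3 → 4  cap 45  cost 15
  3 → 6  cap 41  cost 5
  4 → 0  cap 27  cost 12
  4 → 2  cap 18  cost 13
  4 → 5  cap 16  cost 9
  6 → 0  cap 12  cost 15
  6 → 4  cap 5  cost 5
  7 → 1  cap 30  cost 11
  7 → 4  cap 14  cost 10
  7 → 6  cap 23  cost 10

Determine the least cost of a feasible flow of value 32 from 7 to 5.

shortest-cost path #1: 7→4→5 push 14 @ unit cost 19 (adds 266)
shortest-cost path #2: 7→6→4→5 push 2 @ unit cost 24 (adds 48)
shortest-cost path #3: 7→1→2→5 push 16 @ unit cost 37 (adds 592)
total cost = 906

Minimum cost for 32 units: 906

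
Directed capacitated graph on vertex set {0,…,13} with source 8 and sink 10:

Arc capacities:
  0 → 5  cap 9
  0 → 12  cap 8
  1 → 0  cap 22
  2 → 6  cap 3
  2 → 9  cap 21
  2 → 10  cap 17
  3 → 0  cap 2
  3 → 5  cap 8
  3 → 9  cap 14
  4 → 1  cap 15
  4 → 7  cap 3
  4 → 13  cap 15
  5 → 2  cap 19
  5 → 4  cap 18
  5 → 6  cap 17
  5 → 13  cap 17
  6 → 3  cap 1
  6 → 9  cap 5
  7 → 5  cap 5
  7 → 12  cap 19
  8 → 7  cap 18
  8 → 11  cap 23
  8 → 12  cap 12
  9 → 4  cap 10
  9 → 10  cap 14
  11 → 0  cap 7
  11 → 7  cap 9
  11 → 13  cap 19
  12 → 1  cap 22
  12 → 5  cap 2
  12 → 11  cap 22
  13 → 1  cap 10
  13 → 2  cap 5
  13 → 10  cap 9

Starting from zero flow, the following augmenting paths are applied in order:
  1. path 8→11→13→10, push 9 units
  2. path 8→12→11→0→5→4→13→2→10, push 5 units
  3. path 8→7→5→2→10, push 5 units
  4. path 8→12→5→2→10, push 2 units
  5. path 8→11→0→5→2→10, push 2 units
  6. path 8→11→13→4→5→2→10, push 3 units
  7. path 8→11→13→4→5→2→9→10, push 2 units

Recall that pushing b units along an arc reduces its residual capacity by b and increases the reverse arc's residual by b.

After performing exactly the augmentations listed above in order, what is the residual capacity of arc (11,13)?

after path 1 (8→11→13→10, push 9): res(11,13)=10
after path 2 (8→12→11→0→5→4→13→2→10, push 5): res(11,13)=10
after path 3 (8→7→5→2→10, push 5): res(11,13)=10
after path 4 (8→12→5→2→10, push 2): res(11,13)=10
after path 5 (8→11→0→5→2→10, push 2): res(11,13)=10
after path 6 (8→11→13→4→5→2→10, push 3): res(11,13)=7
after path 7 (8→11→13→4→5→2→9→10, push 2): res(11,13)=5

Residual capacity of (11,13): 5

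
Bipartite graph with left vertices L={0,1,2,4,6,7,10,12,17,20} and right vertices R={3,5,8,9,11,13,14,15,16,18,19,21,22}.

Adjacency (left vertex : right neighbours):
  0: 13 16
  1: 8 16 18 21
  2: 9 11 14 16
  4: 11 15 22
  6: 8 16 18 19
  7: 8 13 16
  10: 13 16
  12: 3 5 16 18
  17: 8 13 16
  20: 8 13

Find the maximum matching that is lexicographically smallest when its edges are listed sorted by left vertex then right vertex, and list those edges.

|M| = 8 (so the lex-smallest maximum matching has 8 edges)
process left vertices in ascending order; for each, take the smallest-labelled available neighbour that still permits 8 edges overall, or leave it unmatched if none does
lex-smallest matching: {0-13, 1-18, 2-9, 4-11, 6-19, 7-8, 10-16, 12-3}

Lex-smallest maximum matching: {(0,13), (1,18), (2,9), (4,11), (6,19), (7,8), (10,16), (12,3)}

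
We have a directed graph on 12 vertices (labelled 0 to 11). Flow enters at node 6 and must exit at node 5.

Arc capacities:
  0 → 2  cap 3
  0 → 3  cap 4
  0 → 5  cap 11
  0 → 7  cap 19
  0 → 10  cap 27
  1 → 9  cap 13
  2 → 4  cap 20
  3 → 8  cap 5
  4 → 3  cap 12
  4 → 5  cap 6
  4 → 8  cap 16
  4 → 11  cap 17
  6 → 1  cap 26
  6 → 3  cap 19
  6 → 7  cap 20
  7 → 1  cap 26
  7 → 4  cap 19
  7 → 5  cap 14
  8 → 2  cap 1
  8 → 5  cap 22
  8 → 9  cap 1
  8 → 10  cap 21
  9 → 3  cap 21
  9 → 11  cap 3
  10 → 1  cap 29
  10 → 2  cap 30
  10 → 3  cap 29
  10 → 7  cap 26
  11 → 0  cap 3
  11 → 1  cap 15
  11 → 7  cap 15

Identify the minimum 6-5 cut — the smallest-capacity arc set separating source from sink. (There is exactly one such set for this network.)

augment #1: 6→7→5 push 14
augment #2: 6→3→8→5 push 5
augment #3: 6→7→4→5 push 6
augment #4: 6→1→9→11→0→5 push 3
max flow = 28; residual-reachable set from 6 gives S-side
cut edges (S→T): {(3,8), (6,7), (9,11)} total cap 28

Min-cut arcs: {(3,8), (6,7), (9,11)} (total capacity 28)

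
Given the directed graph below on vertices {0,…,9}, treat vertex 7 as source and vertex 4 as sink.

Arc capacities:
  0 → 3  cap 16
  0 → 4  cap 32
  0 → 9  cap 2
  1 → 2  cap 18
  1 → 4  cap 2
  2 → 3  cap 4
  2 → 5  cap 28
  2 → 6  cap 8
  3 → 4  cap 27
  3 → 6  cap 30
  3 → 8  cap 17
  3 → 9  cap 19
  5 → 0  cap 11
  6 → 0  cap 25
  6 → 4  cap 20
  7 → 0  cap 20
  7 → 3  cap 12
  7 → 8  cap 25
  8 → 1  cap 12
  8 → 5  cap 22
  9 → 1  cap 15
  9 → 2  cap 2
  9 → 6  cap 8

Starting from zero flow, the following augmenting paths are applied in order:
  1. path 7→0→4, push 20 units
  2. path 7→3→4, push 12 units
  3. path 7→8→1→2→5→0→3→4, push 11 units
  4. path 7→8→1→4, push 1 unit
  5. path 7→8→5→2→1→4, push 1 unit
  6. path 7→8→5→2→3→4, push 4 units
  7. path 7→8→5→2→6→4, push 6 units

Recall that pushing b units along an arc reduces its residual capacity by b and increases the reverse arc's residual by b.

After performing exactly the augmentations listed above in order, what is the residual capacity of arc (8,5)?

after path 1 (7→0→4, push 20): res(8,5)=22
after path 2 (7→3→4, push 12): res(8,5)=22
after path 3 (7→8→1→2→5→0→3→4, push 11): res(8,5)=22
after path 4 (7→8→1→4, push 1): res(8,5)=22
after path 5 (7→8→5→2→1→4, push 1): res(8,5)=21
after path 6 (7→8→5→2→3→4, push 4): res(8,5)=17
after path 7 (7→8→5→2→6→4, push 6): res(8,5)=11

Residual capacity of (8,5): 11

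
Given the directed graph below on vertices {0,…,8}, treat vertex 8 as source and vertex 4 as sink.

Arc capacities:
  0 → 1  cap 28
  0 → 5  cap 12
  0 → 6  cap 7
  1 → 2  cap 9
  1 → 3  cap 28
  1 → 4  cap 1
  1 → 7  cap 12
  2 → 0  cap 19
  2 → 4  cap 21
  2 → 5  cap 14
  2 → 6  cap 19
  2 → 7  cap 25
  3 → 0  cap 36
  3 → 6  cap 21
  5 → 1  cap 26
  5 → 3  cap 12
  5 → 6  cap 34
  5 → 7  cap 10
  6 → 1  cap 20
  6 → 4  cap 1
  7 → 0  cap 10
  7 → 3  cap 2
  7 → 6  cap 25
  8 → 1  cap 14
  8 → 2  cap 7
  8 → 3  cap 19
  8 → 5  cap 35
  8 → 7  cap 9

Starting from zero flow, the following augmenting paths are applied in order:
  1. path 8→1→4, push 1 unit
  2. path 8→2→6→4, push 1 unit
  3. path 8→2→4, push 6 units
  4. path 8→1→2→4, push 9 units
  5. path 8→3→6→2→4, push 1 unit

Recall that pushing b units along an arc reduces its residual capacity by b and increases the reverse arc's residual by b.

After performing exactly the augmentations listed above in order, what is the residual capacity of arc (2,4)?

Residual capacity of (2,4): 5

after path 1 (8→1→4, push 1): res(2,4)=21
after path 2 (8→2→6→4, push 1): res(2,4)=21
after path 3 (8→2→4, push 6): res(2,4)=15
after path 4 (8→1→2→4, push 9): res(2,4)=6
after path 5 (8→3→6→2→4, push 1): res(2,4)=5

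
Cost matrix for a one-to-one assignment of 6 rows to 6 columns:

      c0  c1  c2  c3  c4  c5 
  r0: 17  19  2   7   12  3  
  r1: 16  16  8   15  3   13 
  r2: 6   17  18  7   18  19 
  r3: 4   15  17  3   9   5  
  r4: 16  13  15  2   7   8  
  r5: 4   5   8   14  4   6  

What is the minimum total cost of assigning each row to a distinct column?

optimal assignment: row0→col2 (cost 2), row1→col4 (cost 3), row2→col0 (cost 6), row3→col5 (cost 5), row4→col3 (cost 2), row5→col1 (cost 5)
total = 2 + 3 + 6 + 5 + 2 + 5 = 23

Minimum assignment cost: 23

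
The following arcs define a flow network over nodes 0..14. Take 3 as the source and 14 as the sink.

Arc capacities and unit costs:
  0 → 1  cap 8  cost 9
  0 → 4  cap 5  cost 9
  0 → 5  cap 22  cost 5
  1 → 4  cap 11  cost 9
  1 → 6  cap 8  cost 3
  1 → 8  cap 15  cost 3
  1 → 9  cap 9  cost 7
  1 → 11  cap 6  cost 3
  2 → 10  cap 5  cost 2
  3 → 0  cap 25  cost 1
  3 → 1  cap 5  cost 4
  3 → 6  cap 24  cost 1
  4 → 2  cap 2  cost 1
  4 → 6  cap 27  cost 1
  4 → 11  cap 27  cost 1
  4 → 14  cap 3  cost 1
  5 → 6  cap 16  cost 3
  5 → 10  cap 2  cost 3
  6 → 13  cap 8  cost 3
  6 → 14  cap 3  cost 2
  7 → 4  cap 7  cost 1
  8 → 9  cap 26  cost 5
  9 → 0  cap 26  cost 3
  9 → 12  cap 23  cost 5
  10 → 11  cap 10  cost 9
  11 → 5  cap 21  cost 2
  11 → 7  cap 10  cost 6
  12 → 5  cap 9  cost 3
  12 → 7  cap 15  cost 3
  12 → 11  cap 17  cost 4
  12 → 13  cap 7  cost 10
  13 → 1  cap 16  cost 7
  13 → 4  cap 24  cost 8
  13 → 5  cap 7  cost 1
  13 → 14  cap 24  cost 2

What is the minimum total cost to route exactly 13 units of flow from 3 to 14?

shortest-cost path #1: 3→6→14 push 3 @ unit cost 3 (adds 9)
shortest-cost path #2: 3→6→13→14 push 8 @ unit cost 6 (adds 48)
shortest-cost path #3: 3→0→4→14 push 2 @ unit cost 11 (adds 22)
total cost = 79

Minimum cost for 13 units: 79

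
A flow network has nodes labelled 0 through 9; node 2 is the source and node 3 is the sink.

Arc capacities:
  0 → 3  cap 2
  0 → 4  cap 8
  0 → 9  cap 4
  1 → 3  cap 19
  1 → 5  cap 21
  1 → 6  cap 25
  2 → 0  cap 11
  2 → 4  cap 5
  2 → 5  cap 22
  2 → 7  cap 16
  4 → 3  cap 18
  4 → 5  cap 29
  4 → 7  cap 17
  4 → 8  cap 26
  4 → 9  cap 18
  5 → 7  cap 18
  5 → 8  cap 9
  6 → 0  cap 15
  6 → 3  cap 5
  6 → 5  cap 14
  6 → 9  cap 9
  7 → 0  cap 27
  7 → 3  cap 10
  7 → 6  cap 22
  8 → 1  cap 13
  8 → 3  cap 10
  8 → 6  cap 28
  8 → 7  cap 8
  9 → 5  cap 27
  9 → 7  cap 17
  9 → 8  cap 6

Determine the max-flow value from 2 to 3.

Maximum flow value: 45

augment #1: 2→0→3 bottleneck 2, total now 2
augment #2: 2→4→3 bottleneck 5, total now 7
augment #3: 2→7→3 bottleneck 10, total now 17
augment #4: 2→0→4→3 bottleneck 8, total now 25
augment #5: 2→5→8→3 bottleneck 9, total now 34
augment #6: 2→7→6→3 bottleneck 5, total now 39
augment #7: 2→0→9→8→3 bottleneck 1, total now 40
augment #8: 2→7→0→9→8→1→3 bottleneck 1, total now 41
augment #9: 2→5→7→0→9→8→1→3 bottleneck 2, total now 43
augment #10: 2→5→7→6→9→8→1→3 bottleneck 2, total now 45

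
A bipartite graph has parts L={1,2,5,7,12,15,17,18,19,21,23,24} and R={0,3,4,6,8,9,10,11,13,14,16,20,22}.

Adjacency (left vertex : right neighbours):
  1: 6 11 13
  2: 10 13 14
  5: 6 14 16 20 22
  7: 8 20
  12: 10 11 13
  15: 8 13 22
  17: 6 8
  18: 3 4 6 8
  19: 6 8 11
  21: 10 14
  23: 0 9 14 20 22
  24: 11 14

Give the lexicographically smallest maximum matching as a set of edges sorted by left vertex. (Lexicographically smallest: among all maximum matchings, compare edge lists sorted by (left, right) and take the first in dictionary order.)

|M| = 11 (so the lex-smallest maximum matching has 11 edges)
process left vertices in ascending order; for each, take the smallest-labelled available neighbour that still permits 11 edges overall, or leave it unmatched if none does
lex-smallest matching: {1-6, 2-10, 5-16, 7-20, 12-13, 15-22, 17-8, 18-3, 19-11, 21-14, 23-0}

Lex-smallest maximum matching: {(1,6), (2,10), (5,16), (7,20), (12,13), (15,22), (17,8), (18,3), (19,11), (21,14), (23,0)}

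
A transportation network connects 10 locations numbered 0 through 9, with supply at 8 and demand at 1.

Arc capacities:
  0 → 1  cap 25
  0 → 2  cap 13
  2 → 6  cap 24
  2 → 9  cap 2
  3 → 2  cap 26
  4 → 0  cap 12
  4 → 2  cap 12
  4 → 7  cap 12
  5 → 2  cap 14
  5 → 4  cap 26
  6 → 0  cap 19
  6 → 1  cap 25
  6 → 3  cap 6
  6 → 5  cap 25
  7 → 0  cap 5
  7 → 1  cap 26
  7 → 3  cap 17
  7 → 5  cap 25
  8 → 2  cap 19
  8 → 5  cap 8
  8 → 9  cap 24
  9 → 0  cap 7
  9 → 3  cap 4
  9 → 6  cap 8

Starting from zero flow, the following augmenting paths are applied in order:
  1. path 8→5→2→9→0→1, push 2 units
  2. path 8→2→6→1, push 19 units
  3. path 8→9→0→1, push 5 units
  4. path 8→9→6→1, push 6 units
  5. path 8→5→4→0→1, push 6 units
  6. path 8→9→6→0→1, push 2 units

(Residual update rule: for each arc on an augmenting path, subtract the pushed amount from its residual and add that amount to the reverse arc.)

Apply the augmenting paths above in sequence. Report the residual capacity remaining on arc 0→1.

Residual capacity of (0,1): 10

after path 1 (8→5→2→9→0→1, push 2): res(0,1)=23
after path 2 (8→2→6→1, push 19): res(0,1)=23
after path 3 (8→9→0→1, push 5): res(0,1)=18
after path 4 (8→9→6→1, push 6): res(0,1)=18
after path 5 (8→5→4→0→1, push 6): res(0,1)=12
after path 6 (8→9→6→0→1, push 2): res(0,1)=10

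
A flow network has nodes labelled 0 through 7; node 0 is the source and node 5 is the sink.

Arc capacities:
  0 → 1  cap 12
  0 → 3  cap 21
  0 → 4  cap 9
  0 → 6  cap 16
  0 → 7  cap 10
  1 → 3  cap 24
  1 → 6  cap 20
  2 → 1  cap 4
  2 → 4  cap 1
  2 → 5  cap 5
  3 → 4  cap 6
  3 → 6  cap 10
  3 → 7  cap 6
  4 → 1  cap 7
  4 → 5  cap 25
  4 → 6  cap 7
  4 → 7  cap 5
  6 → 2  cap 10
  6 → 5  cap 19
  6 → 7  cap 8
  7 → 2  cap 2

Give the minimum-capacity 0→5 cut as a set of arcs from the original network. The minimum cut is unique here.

Min-cut arcs: {(0,4), (2,4), (2,5), (3,4), (6,5)} (total capacity 40)

augment #1: 0→4→5 push 9
augment #2: 0→6→5 push 16
augment #3: 0→1→6→5 push 3
augment #4: 0→3→4→5 push 6
augment #5: 0→7→2→5 push 2
augment #6: 0→1→6→2→5 push 3
augment #7: 0→1→6→2→4→5 push 1
max flow = 40; residual-reachable set from 0 gives S-side
cut edges (S→T): {(0,4), (2,4), (2,5), (3,4), (6,5)} total cap 40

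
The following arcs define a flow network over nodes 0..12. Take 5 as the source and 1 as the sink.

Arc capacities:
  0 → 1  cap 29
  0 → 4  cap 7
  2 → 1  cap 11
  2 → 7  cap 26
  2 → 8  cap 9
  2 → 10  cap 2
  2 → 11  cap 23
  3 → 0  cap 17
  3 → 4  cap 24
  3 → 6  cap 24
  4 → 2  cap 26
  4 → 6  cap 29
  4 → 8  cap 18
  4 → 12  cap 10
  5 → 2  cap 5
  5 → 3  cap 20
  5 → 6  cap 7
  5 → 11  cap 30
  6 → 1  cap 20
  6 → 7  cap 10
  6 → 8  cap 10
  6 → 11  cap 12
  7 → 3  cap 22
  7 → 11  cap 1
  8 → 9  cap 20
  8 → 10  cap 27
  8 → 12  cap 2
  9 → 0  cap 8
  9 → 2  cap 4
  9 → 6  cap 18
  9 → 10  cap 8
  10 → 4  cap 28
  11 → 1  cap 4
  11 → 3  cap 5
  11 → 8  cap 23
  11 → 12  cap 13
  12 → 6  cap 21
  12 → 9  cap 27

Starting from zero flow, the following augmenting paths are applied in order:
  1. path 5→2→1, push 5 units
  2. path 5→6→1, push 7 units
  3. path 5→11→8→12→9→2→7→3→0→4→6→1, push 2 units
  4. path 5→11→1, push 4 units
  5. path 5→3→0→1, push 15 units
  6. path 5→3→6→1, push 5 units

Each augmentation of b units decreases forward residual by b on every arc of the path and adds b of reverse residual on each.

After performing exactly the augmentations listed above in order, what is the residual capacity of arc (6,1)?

Residual capacity of (6,1): 6

after path 1 (5→2→1, push 5): res(6,1)=20
after path 2 (5→6→1, push 7): res(6,1)=13
after path 3 (5→11→8→12→9→2→7→3→0→4→6→1, push 2): res(6,1)=11
after path 4 (5→11→1, push 4): res(6,1)=11
after path 5 (5→3→0→1, push 15): res(6,1)=11
after path 6 (5→3→6→1, push 5): res(6,1)=6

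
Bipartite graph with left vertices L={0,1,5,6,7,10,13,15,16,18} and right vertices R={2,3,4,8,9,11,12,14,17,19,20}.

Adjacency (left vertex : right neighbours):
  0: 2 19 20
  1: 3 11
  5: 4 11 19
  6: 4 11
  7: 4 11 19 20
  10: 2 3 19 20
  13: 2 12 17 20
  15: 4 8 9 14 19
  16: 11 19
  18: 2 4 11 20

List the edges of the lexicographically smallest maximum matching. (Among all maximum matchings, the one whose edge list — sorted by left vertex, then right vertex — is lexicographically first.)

|M| = 8 (so the lex-smallest maximum matching has 8 edges)
process left vertices in ascending order; for each, take the smallest-labelled available neighbour that still permits 8 edges overall, or leave it unmatched if none does
lex-smallest matching: {0-2, 1-3, 5-4, 6-11, 7-19, 10-20, 13-12, 15-8}

Lex-smallest maximum matching: {(0,2), (1,3), (5,4), (6,11), (7,19), (10,20), (13,12), (15,8)}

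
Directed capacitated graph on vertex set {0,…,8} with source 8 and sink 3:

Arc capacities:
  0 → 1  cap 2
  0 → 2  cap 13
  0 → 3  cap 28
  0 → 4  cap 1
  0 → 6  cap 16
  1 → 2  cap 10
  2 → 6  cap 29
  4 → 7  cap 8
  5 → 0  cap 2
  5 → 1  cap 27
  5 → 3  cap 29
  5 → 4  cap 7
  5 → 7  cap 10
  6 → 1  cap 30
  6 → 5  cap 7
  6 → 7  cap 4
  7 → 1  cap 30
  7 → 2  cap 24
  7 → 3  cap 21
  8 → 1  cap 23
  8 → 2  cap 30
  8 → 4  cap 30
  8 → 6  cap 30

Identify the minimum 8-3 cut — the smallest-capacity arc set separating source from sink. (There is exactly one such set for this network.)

augment #1: 8→4→7→3 push 8
augment #2: 8→6→5→3 push 7
augment #3: 8→6→7→3 push 4
max flow = 19; residual-reachable set from 8 gives S-side
cut edges (S→T): {(4,7), (6,5), (6,7)} total cap 19

Min-cut arcs: {(4,7), (6,5), (6,7)} (total capacity 19)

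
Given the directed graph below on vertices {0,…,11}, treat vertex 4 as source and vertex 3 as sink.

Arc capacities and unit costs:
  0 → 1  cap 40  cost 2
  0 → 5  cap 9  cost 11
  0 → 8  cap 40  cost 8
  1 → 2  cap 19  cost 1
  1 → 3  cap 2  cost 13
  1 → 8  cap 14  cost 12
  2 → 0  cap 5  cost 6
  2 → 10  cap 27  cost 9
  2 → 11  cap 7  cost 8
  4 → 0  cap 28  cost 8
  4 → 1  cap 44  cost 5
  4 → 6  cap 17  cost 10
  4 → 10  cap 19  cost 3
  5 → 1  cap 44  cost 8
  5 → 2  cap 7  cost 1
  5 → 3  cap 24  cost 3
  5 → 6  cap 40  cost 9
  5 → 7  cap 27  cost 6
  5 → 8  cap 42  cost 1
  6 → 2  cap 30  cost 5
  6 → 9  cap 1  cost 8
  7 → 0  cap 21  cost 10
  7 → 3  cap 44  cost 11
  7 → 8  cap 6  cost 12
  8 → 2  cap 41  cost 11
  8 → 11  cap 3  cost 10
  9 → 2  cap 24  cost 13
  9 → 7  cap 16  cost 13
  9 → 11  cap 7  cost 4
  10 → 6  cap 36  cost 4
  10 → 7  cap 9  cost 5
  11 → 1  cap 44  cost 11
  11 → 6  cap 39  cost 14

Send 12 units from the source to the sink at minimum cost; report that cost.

shortest-cost path #1: 4→1→3 push 2 @ unit cost 18 (adds 36)
shortest-cost path #2: 4→10→7→3 push 9 @ unit cost 19 (adds 171)
shortest-cost path #3: 4→0→5→3 push 1 @ unit cost 22 (adds 22)
total cost = 229

Minimum cost for 12 units: 229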